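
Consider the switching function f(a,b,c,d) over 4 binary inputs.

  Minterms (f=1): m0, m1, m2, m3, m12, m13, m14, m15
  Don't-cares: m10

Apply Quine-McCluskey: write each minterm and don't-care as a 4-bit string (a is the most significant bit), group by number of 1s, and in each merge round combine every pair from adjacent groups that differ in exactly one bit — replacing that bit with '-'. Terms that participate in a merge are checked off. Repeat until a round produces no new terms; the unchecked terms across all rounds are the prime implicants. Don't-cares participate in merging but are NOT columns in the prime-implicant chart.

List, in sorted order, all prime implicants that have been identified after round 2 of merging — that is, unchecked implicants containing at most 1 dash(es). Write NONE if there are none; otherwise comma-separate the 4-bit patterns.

size-2^0 implicants → 0000(✓)  0001(✓)  0010(✓)  0011(✓)  1010(✓)  1100(✓)  1101(✓)  1110(✓)  1111(✓)
size-2^1 implicants → -010  00-0(✓)  00-1(✓)  000-(✓)  001-(✓)  1-10  11-0(✓)  11-1(✓)  110-(✓)  111-(✓)
size-2^2 implicants → 00--  11--
Unchecked terms (primes): -010, 00--, 1-10, 11--

-010, 1-10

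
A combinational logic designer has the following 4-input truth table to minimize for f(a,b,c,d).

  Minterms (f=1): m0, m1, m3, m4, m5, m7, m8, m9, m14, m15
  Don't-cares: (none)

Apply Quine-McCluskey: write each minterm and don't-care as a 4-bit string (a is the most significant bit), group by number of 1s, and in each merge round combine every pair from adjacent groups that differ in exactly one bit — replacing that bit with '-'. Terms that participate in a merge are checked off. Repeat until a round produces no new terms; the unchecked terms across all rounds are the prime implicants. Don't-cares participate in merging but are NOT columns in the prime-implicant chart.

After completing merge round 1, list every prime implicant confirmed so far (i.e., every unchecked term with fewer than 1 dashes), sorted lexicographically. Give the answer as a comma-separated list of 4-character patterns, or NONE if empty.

NONE

size-2^0 implicants → 0000(✓)  0001(✓)  0011(✓)  0100(✓)  0101(✓)  0111(✓)  1000(✓)  1001(✓)  1110(✓)  1111(✓)
size-2^1 implicants → -000(✓)  -001(✓)  -111  0-00(✓)  0-01(✓)  0-11(✓)  00-1(✓)  000-(✓)  01-1(✓)  010-(✓)  100-(✓)  111-
size-2^2 implicants → -00-  0--1  0-0-
Unchecked terms (primes): -00-, -111, 0--1, 0-0-, 111-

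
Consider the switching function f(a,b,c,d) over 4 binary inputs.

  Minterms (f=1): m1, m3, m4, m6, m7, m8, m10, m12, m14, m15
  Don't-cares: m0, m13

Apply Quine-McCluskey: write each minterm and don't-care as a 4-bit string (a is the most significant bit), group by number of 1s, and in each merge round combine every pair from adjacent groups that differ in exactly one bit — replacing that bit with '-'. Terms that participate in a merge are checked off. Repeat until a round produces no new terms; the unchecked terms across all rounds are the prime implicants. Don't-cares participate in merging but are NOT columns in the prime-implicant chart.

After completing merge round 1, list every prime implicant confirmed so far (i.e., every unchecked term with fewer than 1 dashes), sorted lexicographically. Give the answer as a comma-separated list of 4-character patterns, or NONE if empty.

size-2^0 implicants → 0000(✓)  0001(✓)  0011(✓)  0100(✓)  0110(✓)  0111(✓)  1000(✓)  1010(✓)  1100(✓)  1101(✓)  1110(✓)  1111(✓)
size-2^1 implicants → -000(✓)  -100(✓)  -110(✓)  -111(✓)  0-00(✓)  0-11  00-1  000-  01-0(✓)  011-(✓)  1-00(✓)  1-10(✓)  10-0(✓)  11-0(✓)  11-1(✓)  110-(✓)  111-(✓)
size-2^2 implicants → --00  -1-0  -11-  1--0  11--
Unchecked terms (primes): --00, -1-0, -11-, 0-11, 00-1, 000-, 1--0, 11--

NONE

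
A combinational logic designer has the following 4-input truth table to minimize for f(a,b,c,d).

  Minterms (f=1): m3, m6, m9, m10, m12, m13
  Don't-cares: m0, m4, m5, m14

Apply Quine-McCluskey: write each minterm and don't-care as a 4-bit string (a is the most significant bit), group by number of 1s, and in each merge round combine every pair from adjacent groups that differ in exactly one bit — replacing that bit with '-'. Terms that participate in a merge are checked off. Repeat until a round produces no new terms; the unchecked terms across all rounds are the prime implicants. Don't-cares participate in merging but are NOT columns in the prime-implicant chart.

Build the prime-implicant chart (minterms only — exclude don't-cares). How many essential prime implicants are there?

4

Round 0: 0000✓ 0011 0100✓ 0101✓ 0110✓ 1001✓ 1010✓ 1100✓ 1101✓ 1110✓
Round 1: -100✓ -101✓ -110✓ 0-00 01-0✓ 010-✓ 1-01 1-10 11-0✓ 110-✓
Round 2: -1-0 -10-
PIs = {-1-0, -10-, 0-00, 0011, 1-01, 1-10}
Coverage chart:
  m3: 0011 ←essential
  m6: -1-0 ←essential
  m9: 1-01 ←essential
  m10: 1-10 ←essential
  m12: -1-0,-10-
  m13: -10-,1-01
Essential: -1-0, 0011, 1-01, 1-10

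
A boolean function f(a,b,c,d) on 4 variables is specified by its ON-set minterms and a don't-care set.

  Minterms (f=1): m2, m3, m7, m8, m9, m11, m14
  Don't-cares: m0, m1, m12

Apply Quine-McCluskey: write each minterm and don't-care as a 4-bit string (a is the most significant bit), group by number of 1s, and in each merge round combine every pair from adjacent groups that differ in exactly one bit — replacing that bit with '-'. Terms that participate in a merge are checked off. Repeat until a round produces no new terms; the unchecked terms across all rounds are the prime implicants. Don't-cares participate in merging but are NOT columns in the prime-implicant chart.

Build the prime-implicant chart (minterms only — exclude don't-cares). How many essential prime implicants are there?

4

size-2^0 implicants → 0000(✓)  0001(✓)  0010(✓)  0011(✓)  0111(✓)  1000(✓)  1001(✓)  1011(✓)  1100(✓)  1110(✓)
size-2^1 implicants → -000(✓)  -001(✓)  -011(✓)  0-11  00-0(✓)  00-1(✓)  000-(✓)  001-(✓)  1-00  10-1(✓)  100-(✓)  11-0
size-2^2 implicants → -0-1  -00-  00--
Unchecked terms (primes): -0-1, -00-, 0-11, 00--, 1-00, 11-0
Minterm coverage:
  m2 ⊆ 00-- [E]
  m3 ⊆ -0-1,0-11,00--
  m7 ⊆ 0-11 [E]
  m8 ⊆ -00-,1-00
  m9 ⊆ -0-1,-00-
  m11 ⊆ -0-1 [E]
  m14 ⊆ 11-0 [E]
E = {-0-1, 0-11, 00--, 11-0}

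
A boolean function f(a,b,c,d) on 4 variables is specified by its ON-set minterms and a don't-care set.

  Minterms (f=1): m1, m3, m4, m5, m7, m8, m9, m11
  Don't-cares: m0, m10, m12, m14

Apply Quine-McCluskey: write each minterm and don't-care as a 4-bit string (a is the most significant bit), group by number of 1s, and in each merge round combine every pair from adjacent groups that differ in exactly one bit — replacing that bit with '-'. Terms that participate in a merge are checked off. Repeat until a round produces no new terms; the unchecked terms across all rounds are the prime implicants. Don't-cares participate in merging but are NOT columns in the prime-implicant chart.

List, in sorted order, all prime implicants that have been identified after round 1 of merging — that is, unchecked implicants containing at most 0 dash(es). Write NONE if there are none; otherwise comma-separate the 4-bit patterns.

[col 0] 0000*, 0001*, 0011*, 0100*, 0101*, 0111*, 1000*, 1001*, 1010*, 1011*, 1100*, 1110*
[col 1] -000*, -001*, -011*, -100*, 0-00*, 0-01*, 0-11*, 00-1*, 000-*, 01-1*, 010-*, 1-00*, 1-10*, 10-0*, 10-1*, 100-*, 101-*, 11-0*
[col 2] --00, -0-1, -00-, 0--1, 0-0-, 1--0, 10--
Prime implicants: --00, -0-1, -00-, 0--1, 0-0-, 1--0, 10--

NONE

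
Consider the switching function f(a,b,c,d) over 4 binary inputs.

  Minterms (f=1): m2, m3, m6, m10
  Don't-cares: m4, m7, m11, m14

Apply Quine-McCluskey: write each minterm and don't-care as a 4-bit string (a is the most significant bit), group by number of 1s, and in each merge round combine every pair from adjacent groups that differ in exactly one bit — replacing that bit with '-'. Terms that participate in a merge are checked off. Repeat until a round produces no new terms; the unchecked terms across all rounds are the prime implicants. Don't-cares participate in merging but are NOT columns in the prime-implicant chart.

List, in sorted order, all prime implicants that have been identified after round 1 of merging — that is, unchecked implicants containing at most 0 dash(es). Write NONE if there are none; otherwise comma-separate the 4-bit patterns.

NONE

size-2^0 implicants → 0010(✓)  0011(✓)  0100(✓)  0110(✓)  0111(✓)  1010(✓)  1011(✓)  1110(✓)
size-2^1 implicants → -010(✓)  -011(✓)  -110(✓)  0-10(✓)  0-11(✓)  001-(✓)  01-0  011-(✓)  1-10(✓)  101-(✓)
size-2^2 implicants → --10  -01-  0-1-
Unchecked terms (primes): --10, -01-, 0-1-, 01-0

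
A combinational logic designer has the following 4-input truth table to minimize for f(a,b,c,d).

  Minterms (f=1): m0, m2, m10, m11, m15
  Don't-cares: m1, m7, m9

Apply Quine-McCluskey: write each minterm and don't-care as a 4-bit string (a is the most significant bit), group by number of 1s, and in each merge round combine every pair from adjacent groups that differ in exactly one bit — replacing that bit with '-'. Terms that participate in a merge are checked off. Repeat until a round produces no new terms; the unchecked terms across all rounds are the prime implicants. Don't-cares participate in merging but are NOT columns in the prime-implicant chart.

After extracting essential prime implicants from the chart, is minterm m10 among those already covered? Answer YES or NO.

[col 0] 0000*, 0001*, 0010*, 0111*, 1001*, 1010*, 1011*, 1111*
[col 1] -001, -010, -111, 00-0, 000-, 1-11, 10-1, 101-
Prime implicants: -001, -010, -111, 00-0, 000-, 1-11, 10-1, 101-
PI chart (minterm → PIs covering it):
  0 | 00-0,000-
  2 | -010,00-0
  10 | -010,101-
  11 | 1-11,10-1,101-
  15 | -111,1-11
(no essential prime implicants)

NO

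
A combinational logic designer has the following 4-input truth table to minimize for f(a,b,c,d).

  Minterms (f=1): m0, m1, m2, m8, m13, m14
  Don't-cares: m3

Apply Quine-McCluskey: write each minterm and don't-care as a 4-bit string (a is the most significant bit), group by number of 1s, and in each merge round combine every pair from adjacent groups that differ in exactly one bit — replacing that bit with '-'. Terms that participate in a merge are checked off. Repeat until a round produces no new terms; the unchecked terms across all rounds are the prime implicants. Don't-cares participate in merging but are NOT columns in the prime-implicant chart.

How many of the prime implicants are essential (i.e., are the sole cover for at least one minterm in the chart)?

[col 0] 0000*, 0001*, 0010*, 0011*, 1000*, 1101, 1110
[col 1] -000, 00-0*, 00-1*, 000-*, 001-*
[col 2] 00--
Prime implicants: -000, 00--, 1101, 1110
PI chart (minterm → PIs covering it):
  0 | -000,00--
  1 | 00--  (sole → essential)
  2 | 00--  (sole → essential)
  8 | -000  (sole → essential)
  13 | 1101  (sole → essential)
  14 | 1110  (sole → essential)
Essential prime implicants: -000, 00--, 1101, 1110

4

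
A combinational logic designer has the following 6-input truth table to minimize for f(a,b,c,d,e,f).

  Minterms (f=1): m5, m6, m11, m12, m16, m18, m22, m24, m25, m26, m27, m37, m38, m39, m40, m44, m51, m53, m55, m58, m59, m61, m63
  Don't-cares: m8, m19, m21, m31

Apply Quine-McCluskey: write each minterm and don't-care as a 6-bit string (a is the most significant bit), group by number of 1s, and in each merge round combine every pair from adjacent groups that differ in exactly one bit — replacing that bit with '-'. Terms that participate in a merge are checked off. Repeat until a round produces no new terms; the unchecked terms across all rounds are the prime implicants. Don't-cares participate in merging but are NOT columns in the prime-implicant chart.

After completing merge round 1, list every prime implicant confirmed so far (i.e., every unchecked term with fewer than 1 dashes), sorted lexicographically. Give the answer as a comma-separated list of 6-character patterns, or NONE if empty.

size-2^0 implicants → 000101(✓)  000110(✓)  001000(✓)  001011(✓)  001100(✓)  010000(✓)  010010(✓)  010011(✓)  010101(✓)  010110(✓)  011000(✓)  011001(✓)  011010(✓)  011011(✓)  011111(✓)  100101(✓)  100110(✓)  100111(✓)  101000(✓)  101100(✓)  110011(✓)  110101(✓)  110111(✓)  111010(✓)  111011(✓)  111101(✓)  111111(✓)
size-2^1 implicants → -00101(✓)  -00110  -01000(✓)  -01100(✓)  -10011(✓)  -10101(✓)  -11010(✓)  -11011(✓)  -11111(✓)  0-0101(✓)  0-0110  0-1000  0-1011  001-00(✓)  01-000(✓)  01-010(✓)  01-011(✓)  010-10  0100-0(✓)  01001-(✓)  011-11(✓)  0110-0(✓)  0110-1(✓)  01100-(✓)  01101-(✓)  1-0101(✓)  1-0111(✓)  1001-1(✓)  10011-  101-00(✓)  11-011(✓)  11-101(✓)  11-111(✓)  110-11(✓)  1101-1(✓)  111-11(✓)  11101-(✓)  1111-1(✓)
size-2^2 implicants → --0101  -01-00  -1-011  -11-11  -1101-  01-0-0  01-01-  0110--  1-01-1  11--11  11-1-1
Unchecked terms (primes): --0101, -00110, -01-00, -1-011, -11-11, -1101-, 0-0110, 0-1000, 0-1011, 01-0-0, 01-01-, 010-10, 0110--, 1-01-1, 10011-, 11--11, 11-1-1

NONE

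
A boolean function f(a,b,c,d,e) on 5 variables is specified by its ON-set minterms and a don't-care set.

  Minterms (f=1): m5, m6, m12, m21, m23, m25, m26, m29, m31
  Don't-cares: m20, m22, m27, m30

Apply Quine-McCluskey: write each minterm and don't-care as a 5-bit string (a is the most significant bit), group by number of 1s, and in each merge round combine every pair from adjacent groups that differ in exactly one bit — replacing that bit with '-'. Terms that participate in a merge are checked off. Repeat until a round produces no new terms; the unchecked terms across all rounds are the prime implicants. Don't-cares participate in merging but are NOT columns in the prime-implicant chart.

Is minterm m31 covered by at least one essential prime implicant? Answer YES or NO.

Round 0: 00101✓ 00110✓ 01100 10100✓ 10101✓ 10110✓ 10111✓ 11001✓ 11010✓ 11011✓ 11101✓ 11110✓ 11111✓
Round 1: -0101 -0110 1-101✓ 1-110✓ 1-111✓ 101-0✓ 101-1✓ 1010-✓ 1011-✓ 11-01✓ 11-10✓ 11-11✓ 110-1✓ 1101-✓ 111-1✓ 1111-✓
Round 2: 1-1-1 1-11- 101-- 11--1 11-1-
PIs = {-0101, -0110, 01100, 1-1-1, 1-11-, 101--, 11--1, 11-1-}
Coverage chart:
  m5: -0101 ←essential
  m6: -0110 ←essential
  m12: 01100 ←essential
  m21: -0101,1-1-1,101--
  m23: 1-1-1,1-11-,101--
  m25: 11--1 ←essential
  m26: 11-1- ←essential
  m29: 1-1-1,11--1
  m31: 1-1-1,1-11-,11--1,11-1-
Essential: -0101, -0110, 01100, 11--1, 11-1-

YES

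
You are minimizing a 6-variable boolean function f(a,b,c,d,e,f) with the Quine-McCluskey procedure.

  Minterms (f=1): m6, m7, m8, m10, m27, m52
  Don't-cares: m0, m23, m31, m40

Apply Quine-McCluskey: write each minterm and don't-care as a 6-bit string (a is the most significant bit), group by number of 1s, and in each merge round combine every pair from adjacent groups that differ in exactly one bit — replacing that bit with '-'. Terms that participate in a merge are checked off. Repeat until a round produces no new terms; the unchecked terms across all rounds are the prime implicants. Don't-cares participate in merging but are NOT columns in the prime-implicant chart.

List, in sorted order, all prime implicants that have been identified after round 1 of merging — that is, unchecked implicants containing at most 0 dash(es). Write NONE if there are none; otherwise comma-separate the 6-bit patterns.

[col 0] 000000*, 000110*, 000111*, 001000*, 001010*, 010111*, 011011*, 011111*, 101000*, 110100
[col 1] -01000, 0-0111, 00-000, 00011-, 0010-0, 01-111, 011-11
Prime implicants: -01000, 0-0111, 00-000, 00011-, 0010-0, 01-111, 011-11, 110100

110100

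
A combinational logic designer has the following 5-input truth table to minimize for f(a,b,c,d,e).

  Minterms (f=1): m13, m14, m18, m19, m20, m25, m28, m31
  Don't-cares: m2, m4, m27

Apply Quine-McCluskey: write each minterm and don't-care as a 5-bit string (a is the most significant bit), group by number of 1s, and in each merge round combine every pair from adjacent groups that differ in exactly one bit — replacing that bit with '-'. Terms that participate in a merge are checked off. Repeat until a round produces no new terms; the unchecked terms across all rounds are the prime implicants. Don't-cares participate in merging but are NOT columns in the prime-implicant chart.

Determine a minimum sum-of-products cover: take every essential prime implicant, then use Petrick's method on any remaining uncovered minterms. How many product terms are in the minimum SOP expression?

6

size-2^0 implicants → 00010(✓)  00100(✓)  01101  01110  10010(✓)  10011(✓)  10100(✓)  11001(✓)  11011(✓)  11100(✓)  11111(✓)
size-2^1 implicants → -0010  -0100  1-011  1-100  1001-  11-11  110-1
Unchecked terms (primes): -0010, -0100, 01101, 01110, 1-011, 1-100, 1001-, 11-11, 110-1
Minterm coverage:
  m13 ⊆ 01101 [E]
  m14 ⊆ 01110 [E]
  m18 ⊆ -0010,1001-
  m19 ⊆ 1-011,1001-
  m20 ⊆ -0100,1-100
  m25 ⊆ 110-1 [E]
  m28 ⊆ 1-100 [E]
  m31 ⊆ 11-11 [E]
E = {01101, 01110, 1-100, 11-11, 110-1}
Petrick residual → 1001-
Cover = a'bcd'e + a'bcde' + acd'e' + ab'c'd + abde + abc'e  |cover|=6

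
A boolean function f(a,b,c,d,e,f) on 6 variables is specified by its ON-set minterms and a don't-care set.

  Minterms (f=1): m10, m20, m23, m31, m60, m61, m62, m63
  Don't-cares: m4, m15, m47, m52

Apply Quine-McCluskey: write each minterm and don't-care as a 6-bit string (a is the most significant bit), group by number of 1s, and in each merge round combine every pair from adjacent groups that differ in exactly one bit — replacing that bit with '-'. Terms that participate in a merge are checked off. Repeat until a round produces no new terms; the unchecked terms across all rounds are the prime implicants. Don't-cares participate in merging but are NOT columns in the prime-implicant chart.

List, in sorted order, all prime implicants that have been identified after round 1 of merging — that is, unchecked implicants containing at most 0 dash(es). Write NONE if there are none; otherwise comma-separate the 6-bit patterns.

001010

[col 0] 000100*, 001010, 001111*, 010100*, 010111*, 011111*, 101111*, 110100*, 111100*, 111101*, 111110*, 111111*
[col 1] -01111*, -10100, -11111*, 0-0100, 0-1111*, 01-111, 1-1111*, 11-100, 1111-0*, 1111-1*, 11110-*, 11111-*
[col 2] --1111, 1111--
Prime implicants: --1111, -10100, 0-0100, 001010, 01-111, 11-100, 1111--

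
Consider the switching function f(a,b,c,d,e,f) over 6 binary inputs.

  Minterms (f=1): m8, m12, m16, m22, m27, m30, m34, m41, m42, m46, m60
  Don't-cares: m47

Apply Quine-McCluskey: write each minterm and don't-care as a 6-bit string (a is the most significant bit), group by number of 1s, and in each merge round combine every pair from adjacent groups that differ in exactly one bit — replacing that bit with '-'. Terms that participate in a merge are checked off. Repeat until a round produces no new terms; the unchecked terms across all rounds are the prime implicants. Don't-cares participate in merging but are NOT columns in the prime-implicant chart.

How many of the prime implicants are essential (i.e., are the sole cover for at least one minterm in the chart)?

size-2^0 implicants → 001000(✓)  001100(✓)  010000  010110(✓)  011011  011110(✓)  100010(✓)  101001  101010(✓)  101110(✓)  101111(✓)  111100
size-2^1 implicants → 001-00  01-110  10-010  101-10  10111-
Unchecked terms (primes): 001-00, 01-110, 010000, 011011, 10-010, 101-10, 101001, 10111-, 111100
Minterm coverage:
  m8 ⊆ 001-00 [E]
  m12 ⊆ 001-00 [E]
  m16 ⊆ 010000 [E]
  m22 ⊆ 01-110 [E]
  m27 ⊆ 011011 [E]
  m30 ⊆ 01-110 [E]
  m34 ⊆ 10-010 [E]
  m41 ⊆ 101001 [E]
  m42 ⊆ 10-010,101-10
  m46 ⊆ 101-10,10111-
  m60 ⊆ 111100 [E]
E = {001-00, 01-110, 010000, 011011, 10-010, 101001, 111100}

7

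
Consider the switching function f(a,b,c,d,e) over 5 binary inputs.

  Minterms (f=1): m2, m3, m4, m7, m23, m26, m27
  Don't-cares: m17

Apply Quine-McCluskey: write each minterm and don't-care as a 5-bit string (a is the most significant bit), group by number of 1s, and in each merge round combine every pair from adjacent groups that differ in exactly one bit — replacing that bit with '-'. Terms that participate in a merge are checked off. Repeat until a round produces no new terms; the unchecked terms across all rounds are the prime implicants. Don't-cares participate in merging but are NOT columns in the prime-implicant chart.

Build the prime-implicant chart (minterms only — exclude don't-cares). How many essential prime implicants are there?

4

Round 0: 00010✓ 00011✓ 00100 00111✓ 10001 10111✓ 11010✓ 11011✓
Round 1: -0111 00-11 0001- 1101-
PIs = {-0111, 00-11, 0001-, 00100, 10001, 1101-}
Coverage chart:
  m2: 0001- ←essential
  m3: 00-11,0001-
  m4: 00100 ←essential
  m7: -0111,00-11
  m23: -0111 ←essential
  m26: 1101- ←essential
  m27: 1101- ←essential
Essential: -0111, 0001-, 00100, 1101-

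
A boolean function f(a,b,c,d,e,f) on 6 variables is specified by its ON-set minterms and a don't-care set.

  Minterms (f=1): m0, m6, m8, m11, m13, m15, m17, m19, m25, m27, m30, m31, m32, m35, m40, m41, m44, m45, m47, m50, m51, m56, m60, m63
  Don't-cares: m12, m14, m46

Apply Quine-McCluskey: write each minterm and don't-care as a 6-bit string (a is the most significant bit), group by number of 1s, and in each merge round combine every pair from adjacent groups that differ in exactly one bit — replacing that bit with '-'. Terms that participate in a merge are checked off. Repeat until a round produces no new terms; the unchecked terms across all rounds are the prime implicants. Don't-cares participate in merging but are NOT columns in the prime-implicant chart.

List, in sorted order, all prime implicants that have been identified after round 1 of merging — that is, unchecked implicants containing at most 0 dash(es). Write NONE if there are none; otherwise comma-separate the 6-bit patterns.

[col 0] 000000*, 000110*, 001000*, 001011*, 001100*, 001101*, 001110*, 001111*, 010001*, 010011*, 011001*, 011011*, 011110*, 011111*, 100000*, 100011*, 101000*, 101001*, 101100*, 101101*, 101110*, 101111*, 110010*, 110011*, 111000*, 111100*, 111111*
[col 1] -00000*, -01000*, -01100*, -01101*, -01110*, -01111*, -10011, -11111*, 0-1011*, 0-1110*, 0-1111*, 00-000*, 00-110, 001-00*, 001-11*, 0011-0*, 0011-1*, 00110-*, 00111-*, 01-001*, 01-011*, 0100-1*, 011-11*, 0110-1*, 01111-*, 1-0011, 1-1000*, 1-1100*, 1-1111*, 10-000*, 101-00*, 101-01*, 10100-*, 1011-0*, 1011-1*, 10110-*, 10111-*, 11001-, 111-00*
[col 2] --1111, -0-000, -01-00, -011-0*, -011-1*, -0110-*, -0111-*, 0-1-11, 0-111-, 0011--*, 01-0-1, 1-1-00, 101-0-, 1011--*
[col 3] -011--
Prime implicants: --1111, -0-000, -01-00, -011--, -10011, 0-1-11, 0-111-, 00-110, 01-0-1, 1-0011, 1-1-00, 101-0-, 11001-

NONE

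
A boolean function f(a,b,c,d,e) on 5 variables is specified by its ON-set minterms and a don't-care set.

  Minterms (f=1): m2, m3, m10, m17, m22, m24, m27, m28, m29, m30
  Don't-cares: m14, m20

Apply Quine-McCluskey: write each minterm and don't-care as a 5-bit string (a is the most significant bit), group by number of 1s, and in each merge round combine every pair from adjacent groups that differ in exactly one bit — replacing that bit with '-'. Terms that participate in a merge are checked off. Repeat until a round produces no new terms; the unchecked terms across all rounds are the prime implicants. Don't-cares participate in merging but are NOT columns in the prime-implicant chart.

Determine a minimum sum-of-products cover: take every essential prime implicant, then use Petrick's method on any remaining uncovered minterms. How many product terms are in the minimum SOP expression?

7

size-2^0 implicants → 00010(✓)  00011(✓)  01010(✓)  01110(✓)  10001  10100(✓)  10110(✓)  11000(✓)  11011  11100(✓)  11101(✓)  11110(✓)
size-2^1 implicants → -1110  0-010  0001-  01-10  1-100(✓)  1-110(✓)  101-0(✓)  11-00  111-0(✓)  1110-
size-2^2 implicants → 1-1-0
Unchecked terms (primes): -1110, 0-010, 0001-, 01-10, 1-1-0, 10001, 11-00, 11011, 1110-
Minterm coverage:
  m2 ⊆ 0-010,0001-
  m3 ⊆ 0001- [E]
  m10 ⊆ 0-010,01-10
  m17 ⊆ 10001 [E]
  m22 ⊆ 1-1-0 [E]
  m24 ⊆ 11-00 [E]
  m27 ⊆ 11011 [E]
  m28 ⊆ 1-1-0,11-00,1110-
  m29 ⊆ 1110- [E]
  m30 ⊆ -1110,1-1-0
E = {0001-, 1-1-0, 10001, 11-00, 11011, 1110-}
Petrick residual → 0-010
Cover = a'c'de' + a'b'c'd + ace' + ab'c'd'e + abd'e' + abc'de + abcd'  |cover|=7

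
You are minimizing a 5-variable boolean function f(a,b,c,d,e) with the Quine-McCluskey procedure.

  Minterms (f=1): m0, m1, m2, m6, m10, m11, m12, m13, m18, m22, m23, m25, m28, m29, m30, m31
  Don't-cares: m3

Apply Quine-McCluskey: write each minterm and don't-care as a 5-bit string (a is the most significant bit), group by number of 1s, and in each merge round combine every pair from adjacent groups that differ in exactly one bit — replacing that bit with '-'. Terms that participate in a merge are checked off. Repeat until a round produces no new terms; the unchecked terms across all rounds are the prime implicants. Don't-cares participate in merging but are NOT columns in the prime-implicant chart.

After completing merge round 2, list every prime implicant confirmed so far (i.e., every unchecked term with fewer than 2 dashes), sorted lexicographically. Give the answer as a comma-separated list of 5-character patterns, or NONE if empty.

[col 0] 00000*, 00001*, 00010*, 00011*, 00110*, 01010*, 01011*, 01100*, 01101*, 10010*, 10110*, 10111*, 11001*, 11100*, 11101*, 11110*, 11111*
[col 1] -0010*, -0110*, -1100*, -1101*, 0-010*, 0-011*, 00-10*, 000-0*, 000-1*, 0000-*, 0001-*, 0101-*, 0110-*, 1-110*, 1-111*, 10-10*, 1011-*, 11-01, 111-0*, 111-1*, 1110-*, 1111-*
[col 2] -0-10, -110-, 0-01-, 000--, 1-11-, 111--
Prime implicants: -0-10, -110-, 0-01-, 000--, 1-11-, 11-01, 111--

11-01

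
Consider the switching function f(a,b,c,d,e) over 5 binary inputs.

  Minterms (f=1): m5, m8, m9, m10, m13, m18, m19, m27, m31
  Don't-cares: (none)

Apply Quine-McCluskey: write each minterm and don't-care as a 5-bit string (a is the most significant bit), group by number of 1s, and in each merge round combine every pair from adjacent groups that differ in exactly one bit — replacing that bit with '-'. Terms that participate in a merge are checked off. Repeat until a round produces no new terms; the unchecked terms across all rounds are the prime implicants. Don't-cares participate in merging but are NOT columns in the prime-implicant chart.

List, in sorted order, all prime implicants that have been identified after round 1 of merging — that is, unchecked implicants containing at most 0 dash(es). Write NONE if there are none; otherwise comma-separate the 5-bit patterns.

[col 0] 00101*, 01000*, 01001*, 01010*, 01101*, 10010*, 10011*, 11011*, 11111*
[col 1] 0-101, 01-01, 010-0, 0100-, 1-011, 1001-, 11-11
Prime implicants: 0-101, 01-01, 010-0, 0100-, 1-011, 1001-, 11-11

NONE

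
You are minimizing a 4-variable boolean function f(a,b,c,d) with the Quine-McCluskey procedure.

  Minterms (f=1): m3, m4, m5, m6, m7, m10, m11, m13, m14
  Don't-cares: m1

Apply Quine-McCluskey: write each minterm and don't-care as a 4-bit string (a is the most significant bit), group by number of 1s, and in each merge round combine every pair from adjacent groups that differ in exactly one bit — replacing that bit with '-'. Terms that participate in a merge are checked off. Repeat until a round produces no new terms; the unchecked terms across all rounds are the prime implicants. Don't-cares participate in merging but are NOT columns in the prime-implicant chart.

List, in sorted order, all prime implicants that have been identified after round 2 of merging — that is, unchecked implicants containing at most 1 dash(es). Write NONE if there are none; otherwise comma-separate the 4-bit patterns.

[col 0] 0001*, 0011*, 0100*, 0101*, 0110*, 0111*, 1010*, 1011*, 1101*, 1110*
[col 1] -011, -101, -110, 0-01*, 0-11*, 00-1*, 01-0*, 01-1*, 010-*, 011-*, 1-10, 101-
[col 2] 0--1, 01--
Prime implicants: -011, -101, -110, 0--1, 01--, 1-10, 101-

-011, -101, -110, 1-10, 101-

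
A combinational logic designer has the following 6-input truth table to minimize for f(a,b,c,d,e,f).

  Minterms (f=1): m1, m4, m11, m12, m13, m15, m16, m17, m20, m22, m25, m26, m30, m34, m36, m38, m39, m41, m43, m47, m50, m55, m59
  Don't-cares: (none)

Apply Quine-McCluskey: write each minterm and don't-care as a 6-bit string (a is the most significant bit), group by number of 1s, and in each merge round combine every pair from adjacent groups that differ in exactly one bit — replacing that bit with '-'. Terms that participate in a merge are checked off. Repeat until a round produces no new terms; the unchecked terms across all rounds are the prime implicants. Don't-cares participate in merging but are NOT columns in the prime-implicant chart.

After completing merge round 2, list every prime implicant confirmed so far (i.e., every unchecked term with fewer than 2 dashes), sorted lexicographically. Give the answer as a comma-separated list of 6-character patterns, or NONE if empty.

Round 0: 000001✓ 000100✓ 001011✓ 001100✓ 001101✓ 001111✓ 010000✓ 010001✓ 010100✓ 010110✓ 011001✓ 011010✓ 011110✓ 100010✓ 100100✓ 100110✓ 100111✓ 101001✓ 101011✓ 101111✓ 110010✓ 110111✓ 111011✓
Round 1: -00100 -01011✓ -01111✓ 0-0001 0-0100 00-100 001-11✓ 0011-1 00110- 01-001 01-110 010-00 01000- 0101-0 011-10 1-0010 1-0111 1-1011 10-111 100-10 1001-0 10011- 101-11✓ 1010-1
Round 2: -01-11
PIs = {-00100, -01-11, 0-0001, 0-0100, 00-100, 0011-1, 00110-, 01-001, 01-110, 010-00, 01000-, 0101-0, 011-10, 1-0010, 1-0111, 1-1011, 10-111, 100-10, 1001-0, 10011-, 1010-1}

-00100, 0-0001, 0-0100, 00-100, 0011-1, 00110-, 01-001, 01-110, 010-00, 01000-, 0101-0, 011-10, 1-0010, 1-0111, 1-1011, 10-111, 100-10, 1001-0, 10011-, 1010-1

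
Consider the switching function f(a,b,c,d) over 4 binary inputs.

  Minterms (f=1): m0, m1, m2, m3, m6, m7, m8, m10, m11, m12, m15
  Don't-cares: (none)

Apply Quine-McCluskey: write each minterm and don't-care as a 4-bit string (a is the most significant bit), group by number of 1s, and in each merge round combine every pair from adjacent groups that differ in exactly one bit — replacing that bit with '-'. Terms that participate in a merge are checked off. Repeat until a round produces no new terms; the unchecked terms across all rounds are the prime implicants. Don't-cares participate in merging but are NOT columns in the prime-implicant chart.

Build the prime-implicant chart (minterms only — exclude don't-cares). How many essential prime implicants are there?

[col 0] 0000*, 0001*, 0010*, 0011*, 0110*, 0111*, 1000*, 1010*, 1011*, 1100*, 1111*
[col 1] -000*, -010*, -011*, -111*, 0-10*, 0-11*, 00-0*, 00-1*, 000-*, 001-*, 011-*, 1-00, 1-11*, 10-0*, 101-*
[col 2] --11, -0-0, -01-, 0-1-, 00--
Prime implicants: --11, -0-0, -01-, 0-1-, 00--, 1-00
PI chart (minterm → PIs covering it):
  0 | -0-0,00--
  1 | 00--  (sole → essential)
  2 | -0-0,-01-,0-1-,00--
  3 | --11,-01-,0-1-,00--
  6 | 0-1-  (sole → essential)
  7 | --11,0-1-
  8 | -0-0,1-00
  10 | -0-0,-01-
  11 | --11,-01-
  12 | 1-00  (sole → essential)
  15 | --11  (sole → essential)
Essential prime implicants: --11, 0-1-, 00--, 1-00

4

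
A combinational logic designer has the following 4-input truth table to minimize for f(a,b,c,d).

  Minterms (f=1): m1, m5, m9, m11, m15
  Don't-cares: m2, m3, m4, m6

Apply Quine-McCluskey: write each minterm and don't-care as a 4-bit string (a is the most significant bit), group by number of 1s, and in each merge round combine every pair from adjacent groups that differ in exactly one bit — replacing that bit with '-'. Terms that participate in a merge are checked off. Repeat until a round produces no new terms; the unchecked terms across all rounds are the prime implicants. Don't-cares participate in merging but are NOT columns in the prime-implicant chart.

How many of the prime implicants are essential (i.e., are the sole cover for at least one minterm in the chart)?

Round 0: 0001✓ 0010✓ 0011✓ 0100✓ 0101✓ 0110✓ 1001✓ 1011✓ 1111✓
Round 1: -001✓ -011✓ 0-01 0-10 00-1✓ 001- 01-0 010- 1-11 10-1✓
Round 2: -0-1
PIs = {-0-1, 0-01, 0-10, 001-, 01-0, 010-, 1-11}
Coverage chart:
  m1: -0-1,0-01
  m5: 0-01,010-
  m9: -0-1 ←essential
  m11: -0-1,1-11
  m15: 1-11 ←essential
Essential: -0-1, 1-11

2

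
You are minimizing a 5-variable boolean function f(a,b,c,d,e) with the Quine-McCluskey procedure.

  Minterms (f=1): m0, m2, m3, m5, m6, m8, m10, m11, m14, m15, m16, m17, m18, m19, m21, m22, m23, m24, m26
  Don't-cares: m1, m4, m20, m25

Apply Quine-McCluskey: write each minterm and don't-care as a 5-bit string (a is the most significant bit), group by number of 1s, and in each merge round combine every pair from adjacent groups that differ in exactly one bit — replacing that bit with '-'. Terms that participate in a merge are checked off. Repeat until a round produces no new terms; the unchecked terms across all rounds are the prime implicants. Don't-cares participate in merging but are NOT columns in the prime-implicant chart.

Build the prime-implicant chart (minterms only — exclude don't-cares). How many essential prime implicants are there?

Round 0: 00000✓ 00001✓ 00010✓ 00011✓ 00100✓ 00101✓ 00110✓ 01000✓ 01010✓ 01011✓ 01110✓ 01111✓ 10000✓ 10001✓ 10010✓ 10011✓ 10100✓ 10101✓ 10110✓ 10111✓ 11000✓ 11001✓ 11010✓
Round 1: -0000✓ -0001✓ -0010✓ -0011✓ -0100✓ -0101✓ -0110✓ -1000✓ -1010✓ 0-000✓ 0-010✓ 0-011✓ 0-110✓ 00-00✓ 00-01✓ 00-10✓ 000-0✓ 000-1✓ 0000-✓ 0001-✓ 001-0✓ 0010-✓ 01-10✓ 01-11✓ 010-0✓ 0101-✓ 0111-✓ 1-000✓ 1-001✓ 1-010✓ 10-00✓ 10-01✓ 10-10✓ 10-11✓ 100-0✓ 100-1✓ 1000-✓ 1001-✓ 101-0✓ 101-1✓ 1010-✓ 1011-✓ 110-0✓ 1100-✓
Round 2: --000✓ --010✓ -0-00✓ -0-01✓ -0-10✓ -00-0✓ -00-1✓ -000-✓ -001-✓ -01-0✓ -010-✓ -10-0✓ 0--10 0-0-0✓ 0-01- 00--0✓ 00-0-✓ 000--✓ 01-1- 1-0-0✓ 1-00- 10--0✓ 10--1✓ 10-0-✓ 10-1-✓ 100--✓ 101--✓
Round 3: --0-0 -0--0 -0-0- -00-- 10---
PIs = {--0-0, -0--0, -0-0-, -00--, 0--10, 0-01-, 01-1-, 1-00-, 10---}
Coverage chart:
  m0: --0-0,-0--0,-0-0-,-00--
  m2: --0-0,-0--0,-00--,0--10,0-01-
  m3: -00--,0-01-
  m5: -0-0- ←essential
  m6: -0--0,0--10
  m8: --0-0 ←essential
  m10: --0-0,0--10,0-01-,01-1-
  m11: 0-01-,01-1-
  m14: 0--10,01-1-
  m15: 01-1- ←essential
  m16: --0-0,-0--0,-0-0-,-00--,1-00-,10---
  m17: -0-0-,-00--,1-00-,10---
  m18: --0-0,-0--0,-00--,10---
  m19: -00--,10---
  m21: -0-0-,10---
  m22: -0--0,10---
  m23: 10--- ←essential
  m24: --0-0,1-00-
  m26: --0-0 ←essential
Essential: --0-0, -0-0-, 01-1-, 10---

4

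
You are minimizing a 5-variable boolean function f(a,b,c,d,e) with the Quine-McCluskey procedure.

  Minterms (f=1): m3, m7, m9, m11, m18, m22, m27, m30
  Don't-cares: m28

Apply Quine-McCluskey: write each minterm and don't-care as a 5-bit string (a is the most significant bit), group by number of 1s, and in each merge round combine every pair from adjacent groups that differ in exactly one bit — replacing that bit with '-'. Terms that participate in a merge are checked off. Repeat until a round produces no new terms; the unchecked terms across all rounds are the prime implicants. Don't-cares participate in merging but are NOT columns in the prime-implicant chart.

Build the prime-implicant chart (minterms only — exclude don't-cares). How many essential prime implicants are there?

4

size-2^0 implicants → 00011(✓)  00111(✓)  01001(✓)  01011(✓)  10010(✓)  10110(✓)  11011(✓)  11100(✓)  11110(✓)
size-2^1 implicants → -1011  0-011  00-11  010-1  1-110  10-10  111-0
Unchecked terms (primes): -1011, 0-011, 00-11, 010-1, 1-110, 10-10, 111-0
Minterm coverage:
  m3 ⊆ 0-011,00-11
  m7 ⊆ 00-11 [E]
  m9 ⊆ 010-1 [E]
  m11 ⊆ -1011,0-011,010-1
  m18 ⊆ 10-10 [E]
  m22 ⊆ 1-110,10-10
  m27 ⊆ -1011 [E]
  m30 ⊆ 1-110,111-0
E = {-1011, 00-11, 010-1, 10-10}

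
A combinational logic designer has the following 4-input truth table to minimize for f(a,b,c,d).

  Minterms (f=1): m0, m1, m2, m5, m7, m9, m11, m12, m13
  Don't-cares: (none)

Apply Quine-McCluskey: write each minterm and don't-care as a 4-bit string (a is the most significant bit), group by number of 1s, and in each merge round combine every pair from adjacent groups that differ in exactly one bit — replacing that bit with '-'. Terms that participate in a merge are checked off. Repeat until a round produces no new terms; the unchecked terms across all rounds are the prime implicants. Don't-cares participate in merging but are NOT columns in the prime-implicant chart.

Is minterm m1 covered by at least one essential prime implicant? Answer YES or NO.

NO

[col 0] 0000*, 0001*, 0010*, 0101*, 0111*, 1001*, 1011*, 1100*, 1101*
[col 1] -001*, -101*, 0-01*, 00-0, 000-, 01-1, 1-01*, 10-1, 110-
[col 2] --01
Prime implicants: --01, 00-0, 000-, 01-1, 10-1, 110-
PI chart (minterm → PIs covering it):
  0 | 00-0,000-
  1 | --01,000-
  2 | 00-0  (sole → essential)
  5 | --01,01-1
  7 | 01-1  (sole → essential)
  9 | --01,10-1
  11 | 10-1  (sole → essential)
  12 | 110-  (sole → essential)
  13 | --01,110-
Essential prime implicants: 00-0, 01-1, 10-1, 110-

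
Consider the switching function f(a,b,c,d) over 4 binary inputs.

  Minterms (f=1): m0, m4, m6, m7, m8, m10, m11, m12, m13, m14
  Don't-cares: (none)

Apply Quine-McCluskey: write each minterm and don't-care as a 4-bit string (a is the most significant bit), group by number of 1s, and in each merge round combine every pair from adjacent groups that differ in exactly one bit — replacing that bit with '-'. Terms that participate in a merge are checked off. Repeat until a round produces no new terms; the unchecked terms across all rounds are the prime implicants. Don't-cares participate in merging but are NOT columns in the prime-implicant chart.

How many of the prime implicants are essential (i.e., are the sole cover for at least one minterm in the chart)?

Round 0: 0000✓ 0100✓ 0110✓ 0111✓ 1000✓ 1010✓ 1011✓ 1100✓ 1101✓ 1110✓
Round 1: -000✓ -100✓ -110✓ 0-00✓ 01-0✓ 011- 1-00✓ 1-10✓ 10-0✓ 101- 11-0✓ 110-
Round 2: --00 -1-0 1--0
PIs = {--00, -1-0, 011-, 1--0, 101-, 110-}
Coverage chart:
  m0: --00 ←essential
  m4: --00,-1-0
  m6: -1-0,011-
  m7: 011- ←essential
  m8: --00,1--0
  m10: 1--0,101-
  m11: 101- ←essential
  m12: --00,-1-0,1--0,110-
  m13: 110- ←essential
  m14: -1-0,1--0
Essential: --00, 011-, 101-, 110-

4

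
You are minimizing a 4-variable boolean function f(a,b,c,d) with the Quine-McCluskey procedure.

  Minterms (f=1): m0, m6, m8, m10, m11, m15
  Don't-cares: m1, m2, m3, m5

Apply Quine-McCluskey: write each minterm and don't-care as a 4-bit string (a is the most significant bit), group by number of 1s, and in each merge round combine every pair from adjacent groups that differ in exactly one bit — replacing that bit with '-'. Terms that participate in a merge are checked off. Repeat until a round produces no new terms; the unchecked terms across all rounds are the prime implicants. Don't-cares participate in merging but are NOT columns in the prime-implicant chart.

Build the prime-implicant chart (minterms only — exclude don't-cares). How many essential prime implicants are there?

3

Round 0: 0000✓ 0001✓ 0010✓ 0011✓ 0101✓ 0110✓ 1000✓ 1010✓ 1011✓ 1111✓
Round 1: -000✓ -010✓ -011✓ 0-01 0-10 00-0✓ 00-1✓ 000-✓ 001-✓ 1-11 10-0✓ 101-✓
Round 2: -0-0 -01- 00--
PIs = {-0-0, -01-, 0-01, 0-10, 00--, 1-11}
Coverage chart:
  m0: -0-0,00--
  m6: 0-10 ←essential
  m8: -0-0 ←essential
  m10: -0-0,-01-
  m11: -01-,1-11
  m15: 1-11 ←essential
Essential: -0-0, 0-10, 1-11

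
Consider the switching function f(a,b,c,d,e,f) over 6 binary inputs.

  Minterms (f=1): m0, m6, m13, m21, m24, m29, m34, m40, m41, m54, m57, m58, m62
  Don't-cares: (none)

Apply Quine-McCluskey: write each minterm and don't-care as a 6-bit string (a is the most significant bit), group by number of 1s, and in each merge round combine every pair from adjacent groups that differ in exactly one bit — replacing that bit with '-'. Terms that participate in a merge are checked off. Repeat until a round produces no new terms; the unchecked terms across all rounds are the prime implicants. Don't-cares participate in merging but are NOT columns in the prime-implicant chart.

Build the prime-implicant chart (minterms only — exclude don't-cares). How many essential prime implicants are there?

size-2^0 implicants → 000000  000110  001101(✓)  010101(✓)  011000  011101(✓)  100010  101000(✓)  101001(✓)  110110(✓)  111001(✓)  111010(✓)  111110(✓)
size-2^1 implicants → 0-1101  01-101  1-1001  10100-  11-110  111-10
Unchecked terms (primes): 0-1101, 000000, 000110, 01-101, 011000, 1-1001, 100010, 10100-, 11-110, 111-10
Minterm coverage:
  m0 ⊆ 000000 [E]
  m6 ⊆ 000110 [E]
  m13 ⊆ 0-1101 [E]
  m21 ⊆ 01-101 [E]
  m24 ⊆ 011000 [E]
  m29 ⊆ 0-1101,01-101
  m34 ⊆ 100010 [E]
  m40 ⊆ 10100- [E]
  m41 ⊆ 1-1001,10100-
  m54 ⊆ 11-110 [E]
  m57 ⊆ 1-1001 [E]
  m58 ⊆ 111-10 [E]
  m62 ⊆ 11-110,111-10
E = {0-1101, 000000, 000110, 01-101, 011000, 1-1001, 100010, 10100-, 11-110, 111-10}

10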